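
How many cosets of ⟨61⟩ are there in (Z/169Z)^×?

4

ord(61) | φ(169) = φ(13^2) = 13·(13−1) = 156 = 2^2 · 3 · 13.
Divisors of 156: 1, 2, 3, 4, 6, 12, 13, 26, 39, 52, 78, 156.
Evaluate successive powers at the divisors of 156:
61^1 ≡ 61 (mod 169)
61^2 ≡ 3 (mod 169)
61^3 ≡ 14 (mod 169)
61^4 ≡ 9 (mod 169)
61^6 ≡ 27 (mod 169)
61^12 ≡ 53 (mod 169)
61^13 ≡ 22 (mod 169)
61^26 ≡ 146 (mod 169)
61^39 ≡ 1 (mod 169) ✓
Thus |⟨61⟩| = ord(61) = 39.
Index = |(Z/169Z)^×| / |⟨61⟩| = 156 / 39 = 4.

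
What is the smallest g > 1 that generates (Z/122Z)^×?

7

φ(122) = φ(2)·φ(61) = 1·60 = 60 = 2^2 · 3 · 5.
Test candidates g = 2, 3, … against the prime factors q ∈ {2, 3, 5} of φ(122): g is a generator iff g^(60/q) ≢ 1 for every such q.
g = 2: gcd(2, 122) = 2 > 1, not a unit — skip.
g = 3: 3^30 ≡ 1 — hits 1, so not a primitive root.
g = 4: gcd(4, 122) = 2 > 1, not a unit — skip.
g = 5: 5^30 ≡ 1 — hits 1, so not a primitive root.
g = 6: gcd(6, 122) = 2 > 1, not a unit — skip.
g = 7: 7^30 ≡ 121; 7^20 ≡ 47; 7^12 ≡ 95 — none is 1, so 7 is a primitive root.
The smallest primitive root modulo 122 is 7.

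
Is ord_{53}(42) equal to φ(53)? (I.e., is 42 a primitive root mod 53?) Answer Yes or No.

No

φ(53) = 53 − 1 = 52 = 2^2 · 13.
42 is a primitive root mod 53 iff 42^(φ(53)/q) ≢ 1 for every prime q | φ(53), i.e. q ∈ {2, 13}.
42^26 ≡ 1 (mod 53)  [q = 2: ≡ 1 ✗]
42^4 ≡ 13 (mod 53)  [q = 13: ≢ 1 ✓]
Since 42^26 ≡ 1, the order of 42 divides 26 < 52, so 42 is not a primitive root.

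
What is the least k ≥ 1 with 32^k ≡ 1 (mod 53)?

ord(32) | φ(53) = 53 − 1 = 52 = 2^2 · 13.
Divisors of 52: 1, 2, 4, 13, 26, 52.
Compute 32^d (mod 53) for the divisors d until we hit 1:
32^1 ≡ 32 (mod 53)
32^2 ≡ 17 (mod 53)
32^4 ≡ 24 (mod 53)
32^13 ≡ 30 (mod 53)
32^26 ≡ 52 (mod 53)
32^52 ≡ 1 (mod 53) ✓
The smallest such exponent is 52, so the order of 32 is 52.

52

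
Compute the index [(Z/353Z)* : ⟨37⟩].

1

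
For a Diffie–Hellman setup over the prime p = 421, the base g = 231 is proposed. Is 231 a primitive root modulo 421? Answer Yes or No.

φ(421) = 421 − 1 = 420 = 2^2 · 3 · 5 · 7.
231 is a primitive root mod 421 iff 231^(φ(421)/q) ≢ 1 for every prime q | φ(421), i.e. q ∈ {2, 3, 5, 7}.
231^210 ≡ 1 (mod 421)  [q = 2: ≡ 1 ✗]
231^140 ≡ 1 (mod 421)  [q = 3: ≡ 1 ✗]
231^84 ≡ 279 (mod 421)  [q = 5: ≢ 1 ✓]
231^60 ≡ 247 (mod 421)  [q = 7: ≢ 1 ✓]
Since 231^210 ≡ 1, the order of 231 divides 210 < 420, so 231 is not a primitive root.

No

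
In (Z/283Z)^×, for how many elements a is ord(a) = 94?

46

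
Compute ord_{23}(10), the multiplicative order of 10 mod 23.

Since 10 ∈ (Z/23Z)^×, its order divides φ(23) = 23 − 1 = 22 = 2 · 11.
Divisors of 22: 1, 2, 11, 22.
Test each divisor d:
10^1 ≡ 10 (mod 23)
10^2 ≡ 8 (mod 23)
10^11 ≡ 22 (mod 23)
10^22 ≡ 1 (mod 23) ✓
So ord_23(10) = 22.

22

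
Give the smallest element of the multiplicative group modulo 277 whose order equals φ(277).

φ(277) = 277 − 1 = 276 = 2^2 · 3 · 23.
g is a primitive root iff g^(276/q) ≢ 1 (mod 277) for each prime q ∈ {2, 3, 23}.
g = 2: 2^138 ≡ 276; 2^92 ≡ 1 — hits 1, so not a primitive root.
g = 3: 3^138 ≡ 1 — hits 1, so not a primitive root.
g = 4: 4^138 ≡ 1 — hits 1, so not a primitive root.
g = 5: 5^138 ≡ 276; 5^92 ≡ 116; 5^12 ≡ 27 — none is 1, so 5 is a primitive root.
Hence the least primitive root of 277 is 5.

5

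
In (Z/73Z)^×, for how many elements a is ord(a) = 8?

φ(73) = 73 − 1 = 72 = 2^3 · 3^2.
Since (Z/73Z)^× is cyclic of order 72, the number of elements of order d is φ(d) when d | 72 and 0 otherwise.
8 = 2^3 divides 72, and φ(8) = 4.

4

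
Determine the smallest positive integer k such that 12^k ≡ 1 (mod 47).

ord(12) | φ(47) = 47 − 1 = 46 = 2 · 23.
Divisors of 46: 1, 2, 23, 46.
Check 12^d mod 47 for each divisor in increasing order:
12^1 ≡ 12 (mod 47)
12^2 ≡ 3 (mod 47)
12^23 ≡ 1 (mod 47) ✓
Hence ord(12) = 23.

23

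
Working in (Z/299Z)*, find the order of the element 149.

132

The order of 149 must divide φ(299) = φ(13·23) = (13−1)·(23−1) = 12·22 = 264 = 2^3 · 3 · 11.
Divisors of 264: 1, 2, 3, 4, 6, 8, 11, 12, 22, 24, 33, 44, 66, 88, 132, 264.
Check 149^d mod 299 for each divisor in increasing order:
149^1 ≡ 149 (mod 299)
149^2 ≡ 75 (mod 299)
149^3 ≡ 112 (mod 299)
149^4 ≡ 243 (mod 299)
149^6 ≡ 285 (mod 299)
149^8 ≡ 146 (mod 299)
149^11 ≡ 206 (mod 299)
149^12 ≡ 196 (mod 299)
149^22 ≡ 277 (mod 299)
149^24 ≡ 144 (mod 299)
149^33 ≡ 252 (mod 299)
149^44 ≡ 185 (mod 299)
149^66 ≡ 116 (mod 299)
149^88 ≡ 139 (mod 299)
149^132 ≡ 1 (mod 299) ✓
The smallest such exponent is 132, so the order of 149 is 132.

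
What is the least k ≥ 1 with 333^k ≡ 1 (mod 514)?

256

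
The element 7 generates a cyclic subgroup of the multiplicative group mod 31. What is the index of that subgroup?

The order of 7 must divide φ(31) = 31 − 1 = 30 = 2 · 3 · 5.
Divisors of 30: 1, 2, 3, 5, 6, 10, 15, 30.
Compute 7^d (mod 31) for the divisors d until we hit 1:
7^1 ≡ 7 (mod 31)
7^2 ≡ 18 (mod 31)
7^3 ≡ 2 (mod 31)
7^5 ≡ 5 (mod 31)
7^6 ≡ 4 (mod 31)
7^10 ≡ 25 (mod 31)
7^15 ≡ 1 (mod 31) ✓
Thus |⟨7⟩| = ord(7) = 15.
Index = |(Z/31Z)^×| / |⟨7⟩| = 30 / 15 = 2.

2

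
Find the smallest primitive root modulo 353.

3

φ(353) = 353 − 1 = 352 = 2^5 · 11.
g is a primitive root iff g^(352/q) ≢ 1 (mod 353) for each prime q ∈ {2, 11}.
g = 2: 2^176 ≡ 1 — hits 1, so not a primitive root.
g = 3: 3^176 ≡ 352; 3^32 ≡ 140 — none is 1, so 3 is a primitive root.
So 3 is the smallest generator of (Z/353Z)^×.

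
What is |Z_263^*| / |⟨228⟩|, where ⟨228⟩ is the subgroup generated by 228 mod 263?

1

By Lagrange's theorem, ord_263(228) divides φ(263) = 263 − 1 = 262 = 2 · 131.
Divisors of 262: 1, 2, 131, 262.
Test each divisor d:
228^1 ≡ 228 (mod 263)
228^2 ≡ 173 (mod 263)
228^131 ≡ 262 (mod 263)
228^262 ≡ 1 (mod 263) ✓
The order of 228 is 262, so the subgroup it generates has 262 elements.
Index = |(Z/263Z)^×| / |⟨228⟩| = 262 / 262 = 1.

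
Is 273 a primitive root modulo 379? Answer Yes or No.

φ(379) = 379 − 1 = 378 = 2 · 3^3 · 7.
273 is a primitive root mod 379 iff 273^(φ(379)/q) ≢ 1 for every prime q | φ(379), i.e. q ∈ {2, 3, 7}.
273^189 ≡ 378 (mod 379)  [q = 2: ≢ 1 ✓]
273^126 ≡ 51 (mod 379)  [q = 3: ≢ 1 ✓]
273^54 ≡ 138 (mod 379)  [q = 7: ≢ 1 ✓]
None equal 1, so ord_379(273) = 378: 273 is a primitive root.

Yes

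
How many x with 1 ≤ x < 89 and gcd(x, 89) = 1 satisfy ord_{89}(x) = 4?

2

φ(89) = 89 − 1 = 88 = 2^3 · 11.
Since (Z/89Z)^× is cyclic of order 88, the number of elements of order d is φ(d) when d | 88 and 0 otherwise.
4 = 2^2 divides 88, and φ(4) = 2.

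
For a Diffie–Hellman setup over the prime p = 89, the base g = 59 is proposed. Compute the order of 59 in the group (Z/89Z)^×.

88

ord(59) | φ(89) = 89 − 1 = 88 = 2^3 · 11.
Divisors of 88: 1, 2, 4, 8, 11, 22, 44, 88.
Test each divisor d:
59^1 ≡ 59
59^2 ≡ 10
59^4 ≡ 11
59^8 ≡ 32
59^11 ≡ 12
59^22 ≡ 55
59^44 ≡ 88
59^88 ≡ 1
The smallest such exponent is 88, so the order of 59 is 88.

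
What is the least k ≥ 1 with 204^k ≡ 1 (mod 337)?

48

The order of 204 must divide φ(337) = 337 − 1 = 336 = 2^4 · 3 · 7.
Divisors of 336: 1, 2, 3, 4, 6, 7, 8, 12, 14, 16, 21, 24, 28, 42, 48, 56, 84, 112, 168, 336.
Test each divisor d:
204^1 ≡ 204 (mod 337)
204^2 ≡ 165 (mod 337)
204^3 ≡ 297 (mod 337)
204^4 ≡ 265 (mod 337)
204^6 ≡ 252 (mod 337)
204^7 ≡ 184 (mod 337)
204^8 ≡ 129 (mod 337)
204^12 ≡ 148 (mod 337)
204^14 ≡ 156 (mod 337)
204^16 ≡ 128 (mod 337)
204^21 ≡ 59 (mod 337)
204^24 ≡ 336 (mod 337)
204^28 ≡ 72 (mod 337)
204^42 ≡ 111 (mod 337)
204^48 ≡ 1 (mod 337) ✓
Hence ord(204) = 48.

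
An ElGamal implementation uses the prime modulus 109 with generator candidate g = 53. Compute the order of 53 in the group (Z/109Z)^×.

Since 53 ∈ (Z/109Z)^×, its order divides φ(109) = 109 − 1 = 108 = 2^2 · 3^3.
Divisors of 108: 1, 2, 3, 4, 6, 9, 12, 18, 27, 36, 54, 108.
Test each divisor d:
53^1 ≡ 53 (mod 109)
53^2 ≡ 84 (mod 109)
53^3 ≡ 92 (mod 109)
53^4 ≡ 80 (mod 109)
53^6 ≡ 71 (mod 109)
53^9 ≡ 101 (mod 109)
53^12 ≡ 27 (mod 109)
53^18 ≡ 64 (mod 109)
53^27 ≡ 33 (mod 109)
53^36 ≡ 63 (mod 109)
53^54 ≡ 108 (mod 109)
53^108 ≡ 1 (mod 109) ✓
So ord_109(53) = 108.

108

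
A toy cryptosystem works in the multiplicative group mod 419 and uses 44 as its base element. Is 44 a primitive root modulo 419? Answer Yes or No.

φ(419) = 419 − 1 = 418 = 2 · 11 · 19.
Test 44^(418/q) mod 419 for each prime factor q of 418:
44^209 ≡ 418 (mod 419)  [q = 2: ≢ 1 ✓]
44^38 ≡ 129 (mod 419)  [q = 11: ≢ 1 ✓]
44^22 ≡ 49 (mod 419)  [q = 19: ≢ 1 ✓]
All checks pass, so 44 has order 418 and is a primitive root modulo 419.

Yes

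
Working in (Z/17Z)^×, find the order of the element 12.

16

The order of 12 must divide φ(17) = 17 − 1 = 16 = 2^4.
Divisors of 16: 1, 2, 4, 8, 16.
Test each divisor d:
12^1 ≡ 12 (mod 17)
12^2 ≡ 8 (mod 17)
12^4 ≡ 13 (mod 17)
12^8 ≡ 16 (mod 17)
12^16 ≡ 1 (mod 17) ✓
The smallest such exponent is 16, so the order of 12 is 16.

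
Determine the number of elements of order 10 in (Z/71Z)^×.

4

φ(71) = 71 − 1 = 70 = 2 · 5 · 7.
In a cyclic group of order 70, there are φ(d) elements of order d for each divisor d of 70, and zero for non-divisors.
10 = 2 · 5 divides 70, and φ(10) = 4.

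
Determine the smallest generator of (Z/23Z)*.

5

φ(23) = 23 − 1 = 22 = 2 · 11.
Test candidates g = 2, 3, … against the prime factors q ∈ {2, 11} of φ(23): g is a generator iff g^(22/q) ≢ 1 for every such q.
g = 2: 2^11 ≡ 1 — hits 1, so not a primitive root.
g = 3: 3^11 ≡ 1 — hits 1, so not a primitive root.
g = 4: 4^11 ≡ 1 — hits 1, so not a primitive root.
g = 5: 5^11 ≡ 22; 5^2 ≡ 2 — none is 1, so 5 is a primitive root.
Hence the least primitive root of 23 is 5.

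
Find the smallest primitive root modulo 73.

5

φ(73) = 73 − 1 = 72 = 2^3 · 3^2.
Test candidates g = 2, 3, … against the prime factors q ∈ {2, 3} of φ(73): g is a generator iff g^(72/q) ≢ 1 for every such q.
g = 2: 2^36 ≡ 1 — hits 1, so not a primitive root.
g = 3: 3^36 ≡ 1 — hits 1, so not a primitive root.
g = 4: 4^36 ≡ 1 — hits 1, so not a primitive root.
g = 5: 5^36 ≡ 72; 5^24 ≡ 8 — none is 1, so 5 is a primitive root.
The smallest primitive root modulo 73 is 5.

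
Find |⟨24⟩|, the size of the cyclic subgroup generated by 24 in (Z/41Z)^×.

40

By Lagrange's theorem, ord_41(24) divides φ(41) = 41 − 1 = 40 = 2^3 · 5.
Divisors of 40: 1, 2, 4, 5, 8, 10, 20, 40.
Check 24^d mod 41 for each divisor in increasing order:
24^1 ≡ 24 (mod 41)
24^2 ≡ 2 (mod 41)
24^4 ≡ 4 (mod 41)
24^5 ≡ 14 (mod 41)
24^8 ≡ 16 (mod 41)
24^10 ≡ 32 (mod 41)
24^20 ≡ 40 (mod 41)
24^40 ≡ 1 (mod 41) ✓
Hence ord(24) = 40.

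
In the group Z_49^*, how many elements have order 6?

2

φ(49) = φ(7^2) = 7·(7−1) = 42 = 2 · 3 · 7.
Since (Z/49Z)^× is cyclic of order 42, the number of elements of order d is φ(d) when d | 42 and 0 otherwise.
6 = 2 · 3 divides 42, and φ(6) = 2.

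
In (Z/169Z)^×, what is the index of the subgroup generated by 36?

2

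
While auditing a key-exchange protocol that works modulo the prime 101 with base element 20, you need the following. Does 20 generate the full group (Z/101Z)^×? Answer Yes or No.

No

φ(101) = 101 − 1 = 100 = 2^2 · 5^2.
It suffices to check that the order of 20 is not a proper divisor of 100: compute 20^(100/q) for q ∈ {2, 5}.
20^50 ≡ 1 (mod 101)  [q = 2: ≡ 1 ✗]
20^20 ≡ 95 (mod 101)  [q = 5: ≢ 1 ✓]
20^50 ≡ 1 shows ord(20) | 50, strictly less than φ(101); not a primitive root.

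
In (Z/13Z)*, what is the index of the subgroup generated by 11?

1

By Lagrange's theorem, ord_13(11) divides φ(13) = 13 − 1 = 12 = 2^2 · 3.
Divisors of 12: 1, 2, 3, 4, 6, 12.
Check 11^d mod 13 for each divisor in increasing order:
11^1 ≡ 11 (mod 13)
11^2 ≡ 4 (mod 13)
11^3 ≡ 5 (mod 13)
11^4 ≡ 3 (mod 13)
11^6 ≡ 12 (mod 13)
11^12 ≡ 1 (mod 13) ✓
So ord_13(11) = 12, hence |⟨11⟩| = 12.
The index is φ(13) / ord(11) = 12 / 12 = 1.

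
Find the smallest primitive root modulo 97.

φ(97) = 97 − 1 = 96 = 2^5 · 3.
Test candidates g = 2, 3, … against the prime factors q ∈ {2, 3} of φ(97): g is a generator iff g^(96/q) ≢ 1 for every such q.
g = 2: 2^48 ≡ 1 — hits 1, so not a primitive root.
g = 3: 3^48 ≡ 1 — hits 1, so not a primitive root.
g = 4: 4^48 ≡ 1 — hits 1, so not a primitive root.
g = 5: 5^48 ≡ 96; 5^32 ≡ 35 — none is 1, so 5 is a primitive root.
The smallest primitive root modulo 97 is 5.

5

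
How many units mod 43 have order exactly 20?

0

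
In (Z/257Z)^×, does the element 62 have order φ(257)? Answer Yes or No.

φ(257) = 257 − 1 = 256 = 2^8.
62 is a primitive root mod 257 iff 62^(φ(257)/q) ≢ 1 for every prime q | φ(257), i.e. q ∈ {2}.
62^128 ≡ 1 (mod 257)  [q = 2: ≡ 1 ✗]
Since 62^128 ≡ 1, the order of 62 divides 128 < 256, so 62 is not a primitive root.

No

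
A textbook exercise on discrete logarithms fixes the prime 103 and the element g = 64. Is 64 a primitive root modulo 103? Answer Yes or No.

No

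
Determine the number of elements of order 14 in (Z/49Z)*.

φ(49) = φ(7^2) = 7·(7−1) = 42 = 2 · 3 · 7.
(Z/49Z)^× is cyclic (|G| = 42); a cyclic group of order m has exactly φ(d) elements of each order d | m, and none otherwise.
14 = 2 · 7 divides 42, and φ(14) = 6.

6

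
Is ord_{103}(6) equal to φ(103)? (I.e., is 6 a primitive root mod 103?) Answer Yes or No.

Yes

φ(103) = 103 − 1 = 102 = 2 · 3 · 17.
6 is a primitive root mod 103 iff 6^(φ(103)/q) ≢ 1 for every prime q | φ(103), i.e. q ∈ {2, 3, 17}.
6^51 ≡ 102 (mod 103)  [q = 2: ≢ 1 ✓]
6^34 ≡ 46 (mod 103)  [q = 3: ≢ 1 ✓]
6^6 ≡ 100 (mod 103)  [q = 17: ≢ 1 ✓]
None equal 1, so ord_103(6) = 102: 6 is a primitive root.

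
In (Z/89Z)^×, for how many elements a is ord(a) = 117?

0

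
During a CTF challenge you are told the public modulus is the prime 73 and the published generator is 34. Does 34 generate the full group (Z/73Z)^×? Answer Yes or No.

φ(73) = 73 − 1 = 72 = 2^3 · 3^2.
Test 34^(72/q) mod 73 for each prime factor q of 72:
34^36 ≡ 72 (mod 73)  [q = 2: ≢ 1 ✓]
34^24 ≡ 64 (mod 73)  [q = 3: ≢ 1 ✓]
All checks pass, so 34 has order 72 and is a primitive root modulo 73.

Yes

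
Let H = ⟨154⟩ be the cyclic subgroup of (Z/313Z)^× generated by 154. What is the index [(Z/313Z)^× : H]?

By Lagrange's theorem, ord_313(154) divides φ(313) = 313 − 1 = 312 = 2^3 · 3 · 13.
Divisors of 312: 1, 2, 3, 4, 6, 8, 12, 13, 24, 26, 39, 52, 78, 104, 156, 312.
Check 154^d mod 313 for each divisor in increasing order:
154^1 ≡ 154
154^2 ≡ 241
154^3 ≡ 180
154^4 ≡ 176
154^6 ≡ 161
154^8 ≡ 302
154^12 ≡ 255
154^13 ≡ 145
154^24 ≡ 234
154^26 ≡ 54
154^39 ≡ 5
154^52 ≡ 99
154^78 ≡ 25
154^104 ≡ 98
154^156 ≡ 312
154^312 ≡ 1
So ord_313(154) = 312, hence |⟨154⟩| = 312.
[(Z/313Z)^× : ⟨154⟩] = 312/312 = 1.

1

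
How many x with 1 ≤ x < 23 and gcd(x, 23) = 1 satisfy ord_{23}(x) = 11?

10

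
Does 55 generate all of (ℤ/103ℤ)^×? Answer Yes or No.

φ(103) = 103 − 1 = 102 = 2 · 3 · 17.
Test 55^(102/q) mod 103 for each prime factor q of 102:
55^51 ≡ 1 (mod 103)  [q = 2: ≡ 1 ✗]
55^34 ≡ 46 (mod 103)  [q = 3: ≢ 1 ✓]
55^6 ≡ 76 (mod 103)  [q = 17: ≢ 1 ✓]
55^51 ≡ 1 shows ord(55) | 51, strictly less than φ(103); not a primitive root.

No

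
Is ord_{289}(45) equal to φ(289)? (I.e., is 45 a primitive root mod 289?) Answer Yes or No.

Yes

φ(289) = φ(17^2) = 17·(17−1) = 272 = 2^4 · 17.
An element g generates (Z/289Z)^× iff g^(272/q) ≢ 1 (mod 289) for each prime q ∈ {2, 17}.
45^136 ≡ 288 (mod 289)  [q = 2: ≢ 1 ✓]
45^16 ≡ 256 (mod 289)  [q = 17: ≢ 1 ✓]
None equal 1, so ord_289(45) = 272: 45 is a primitive root.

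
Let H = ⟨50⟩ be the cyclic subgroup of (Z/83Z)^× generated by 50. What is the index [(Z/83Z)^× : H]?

1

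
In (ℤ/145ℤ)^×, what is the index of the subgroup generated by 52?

4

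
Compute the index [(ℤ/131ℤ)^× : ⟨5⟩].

2

By Lagrange's theorem, ord_131(5) divides φ(131) = 131 − 1 = 130 = 2 · 5 · 13.
Divisors of 130: 1, 2, 5, 10, 13, 26, 65, 130.
Test each divisor d:
5^1 ≡ 5 (mod 131)
5^2 ≡ 25 (mod 131)
5^5 ≡ 112 (mod 131)
5^10 ≡ 99 (mod 131)
5^13 ≡ 61 (mod 131)
5^26 ≡ 53 (mod 131)
5^65 ≡ 1 (mod 131) ✓
Thus |⟨5⟩| = ord(5) = 65.
The index is φ(131) / ord(5) = 130 / 65 = 2.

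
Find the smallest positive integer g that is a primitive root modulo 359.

7

φ(359) = 359 − 1 = 358 = 2 · 179.
Test candidates g = 2, 3, … against the prime factors q ∈ {2, 179} of φ(359): g is a generator iff g^(358/q) ≢ 1 for every such q.
g = 2: 2^179 ≡ 1 — hits 1, so not a primitive root.
g = 3: 3^179 ≡ 1 — hits 1, so not a primitive root.
g = 4: 4^179 ≡ 1 — hits 1, so not a primitive root.
g = 5: 5^179 ≡ 1 — hits 1, so not a primitive root.
g = 6: 6^179 ≡ 1 — hits 1, so not a primitive root.
g = 7: 7^179 ≡ 358; 7^2 ≡ 49 — none is 1, so 7 is a primitive root.
So 7 is the smallest generator of (Z/359Z)^×.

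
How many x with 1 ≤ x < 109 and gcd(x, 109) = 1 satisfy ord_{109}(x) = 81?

φ(109) = 109 − 1 = 108 = 2^2 · 3^3.
(Z/109Z)^× is cyclic (|G| = 108); a cyclic group of order m has exactly φ(d) elements of each order d | m, and none otherwise.
81 does not divide 108, so no element of (Z/109Z)^× has order 81.

0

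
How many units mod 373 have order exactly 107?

φ(373) = 373 − 1 = 372 = 2^2 · 3 · 31.
(Z/373Z)^× is cyclic (|G| = 372); a cyclic group of order m has exactly φ(d) elements of each order d | m, and none otherwise.
107 does not divide 372, so no element of (Z/373Z)^× has order 107.

0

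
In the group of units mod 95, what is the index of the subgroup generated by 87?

6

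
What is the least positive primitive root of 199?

3

φ(199) = 199 − 1 = 198 = 2 · 3^2 · 11.
Test candidates g = 2, 3, … against the prime factors q ∈ {2, 3, 11} of φ(199): g is a generator iff g^(198/q) ≢ 1 for every such q.
g = 2: 2^99 ≡ 1 — hits 1, so not a primitive root.
g = 3: 3^99 ≡ 198; 3^66 ≡ 106; 3^18 ≡ 125 — none is 1, so 3 is a primitive root.
Hence the least primitive root of 199 is 3.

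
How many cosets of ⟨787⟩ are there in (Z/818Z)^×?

By Lagrange's theorem, ord_818(787) divides φ(818) = φ(2)·φ(409) = 1·408 = 408 = 2^3 · 3 · 17.
Divisors of 408: 1, 2, 3, 4, 6, 8, 12, 17, 24, 34, 51, 68, 102, 136, 204, 408.
Test each divisor d:
787^1 ≡ 787
787^2 ≡ 143
787^3 ≡ 475
787^4 ≡ 817
787^6 ≡ 675
787^8 ≡ 1
Thus |⟨787⟩| = ord(787) = 8.
Index = |(Z/818Z)^×| / |⟨787⟩| = 408 / 8 = 51.

51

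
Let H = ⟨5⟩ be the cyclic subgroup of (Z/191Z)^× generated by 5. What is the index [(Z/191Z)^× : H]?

Since 5 ∈ (Z/191Z)^×, its order divides φ(191) = 191 − 1 = 190 = 2 · 5 · 19.
Divisors of 190: 1, 2, 5, 10, 19, 38, 95, 190.
Compute 5^d (mod 191) for the divisors d until we hit 1:
5^1 ≡ 5
5^2 ≡ 25
5^5 ≡ 69
5^10 ≡ 177
5^19 ≡ 1
Thus |⟨5⟩| = ord(5) = 19.
Index = |(Z/191Z)^×| / |⟨5⟩| = 190 / 19 = 10.

10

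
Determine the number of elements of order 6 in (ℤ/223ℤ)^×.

2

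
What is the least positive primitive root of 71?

φ(71) = 71 − 1 = 70 = 2 · 5 · 7.
Test candidates g = 2, 3, … against the prime factors q ∈ {2, 5, 7} of φ(71): g is a generator iff g^(70/q) ≢ 1 for every such q.
g = 2: 2^35 ≡ 1 — hits 1, so not a primitive root.
g = 3: 3^35 ≡ 1 — hits 1, so not a primitive root.
g = 4: 4^35 ≡ 1 — hits 1, so not a primitive root.
g = 5: 5^35 ≡ 1 — hits 1, so not a primitive root.
g = 6: 6^35 ≡ 1 — hits 1, so not a primitive root.
g = 7: 7^35 ≡ 70; 7^14 ≡ 54; 7^10 ≡ 45 — none is 1, so 7 is a primitive root.
So 7 is the smallest generator of (Z/71Z)^×.

7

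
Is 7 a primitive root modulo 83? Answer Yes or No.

No

φ(83) = 83 − 1 = 82 = 2 · 41.
Test 7^(82/q) mod 83 for each prime factor q of 82:
7^41 ≡ 1 (mod 83)  [q = 2: ≡ 1 ✗]
7^2 ≡ 49 (mod 83)  [q = 41: ≢ 1 ✓]
7^41 ≡ 1 shows ord(7) | 41, strictly less than φ(83); not a primitive root.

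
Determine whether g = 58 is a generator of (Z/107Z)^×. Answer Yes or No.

φ(107) = 107 − 1 = 106 = 2 · 53.
Test 58^(106/q) mod 107 for each prime factor q of 106:
58^53 ≡ 106 (mod 107)  [q = 2: ≢ 1 ✓]
58^2 ≡ 47 (mod 107)  [q = 53: ≢ 1 ✓]
Every test exponent gives a nontrivial residue, hence 58 generates the full group.

Yes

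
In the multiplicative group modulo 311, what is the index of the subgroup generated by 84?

2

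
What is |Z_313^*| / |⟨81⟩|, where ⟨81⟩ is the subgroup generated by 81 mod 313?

8

Since 81 ∈ (Z/313Z)^×, its order divides φ(313) = 313 − 1 = 312 = 2^3 · 3 · 13.
Divisors of 312: 1, 2, 3, 4, 6, 8, 12, 13, 24, 26, 39, 52, 78, 104, 156, 312.
Compute 81^d (mod 313) for the divisors d until we hit 1:
81^1 ≡ 81 (mod 313)
81^2 ≡ 301 (mod 313)
81^3 ≡ 280 (mod 313)
81^4 ≡ 144 (mod 313)
81^6 ≡ 150 (mod 313)
81^8 ≡ 78 (mod 313)
81^12 ≡ 277 (mod 313)
81^13 ≡ 214 (mod 313)
81^24 ≡ 44 (mod 313)
81^26 ≡ 98 (mod 313)
81^39 ≡ 1 (mod 313) ✓
So ord_313(81) = 39, hence |⟨81⟩| = 39.
[(Z/313Z)^× : ⟨81⟩] = 312/39 = 8.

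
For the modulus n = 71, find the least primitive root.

φ(71) = 71 − 1 = 70 = 2 · 5 · 7.
Test candidates g = 2, 3, … against the prime factors q ∈ {2, 5, 7} of φ(71): g is a generator iff g^(70/q) ≢ 1 for every such q.
g = 2: 2^35 ≡ 1 — hits 1, so not a primitive root.
g = 3: 3^35 ≡ 1 — hits 1, so not a primitive root.
g = 4: 4^35 ≡ 1 — hits 1, so not a primitive root.
g = 5: 5^35 ≡ 1 — hits 1, so not a primitive root.
g = 6: 6^35 ≡ 1 — hits 1, so not a primitive root.
g = 7: 7^35 ≡ 70; 7^14 ≡ 54; 7^10 ≡ 45 — none is 1, so 7 is a primitive root.
Hence the least primitive root of 71 is 7.

7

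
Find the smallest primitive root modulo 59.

φ(59) = 59 − 1 = 58 = 2 · 29.
g is a primitive root iff g^(58/q) ≢ 1 (mod 59) for each prime q ∈ {2, 29}.
g = 2: 2^29 ≡ 58; 2^2 ≡ 4 — none is 1, so 2 is a primitive root.
So 2 is the smallest generator of (Z/59Z)^×.

2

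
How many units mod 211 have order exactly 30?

8

φ(211) = 211 − 1 = 210 = 2 · 3 · 5 · 7.
Since (Z/211Z)^× is cyclic of order 210, the number of elements of order d is φ(d) when d | 210 and 0 otherwise.
30 = 2 · 3 · 5 divides 210, and φ(30) = 8.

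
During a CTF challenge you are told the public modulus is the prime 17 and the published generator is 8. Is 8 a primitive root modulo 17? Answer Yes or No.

No

φ(17) = 17 − 1 = 16 = 2^4.
An element g generates (Z/17Z)^× iff g^(16/q) ≢ 1 (mod 17) for each prime q ∈ {2}.
8^8 ≡ 1 (mod 17)  [q = 2: ≡ 1 ✗]
The check at q = 2 fails, so 8 generates a proper subgroup.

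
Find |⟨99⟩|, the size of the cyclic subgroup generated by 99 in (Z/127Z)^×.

9

By Lagrange's theorem, ord_127(99) divides φ(127) = 127 − 1 = 126 = 2 · 3^2 · 7.
Divisors of 126: 1, 2, 3, 6, 7, 9, 14, 18, 21, 42, 63, 126.
Check 99^d mod 127 for each divisor in increasing order:
99^1 ≡ 99
99^2 ≡ 22
99^3 ≡ 19
99^6 ≡ 107
99^7 ≡ 52
99^9 ≡ 1
Therefore the multiplicative order of 99 modulo 127 is 9.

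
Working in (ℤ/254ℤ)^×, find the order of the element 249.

Since 249 ∈ (Z/254Z)^×, its order divides φ(254) = φ(2)·φ(127) = 1·126 = 126 = 2 · 3^2 · 7.
Divisors of 126: 1, 2, 3, 6, 7, 9, 14, 18, 21, 42, 63, 126.
Check 249^d mod 254 for each divisor in increasing order:
249^1 ≡ 249
249^2 ≡ 25
249^3 ≡ 129
249^6 ≡ 131
249^7 ≡ 107
249^9 ≡ 135
249^14 ≡ 19
249^18 ≡ 191
249^21 ≡ 1
The smallest such exponent is 21, so the order of 249 is 21.

21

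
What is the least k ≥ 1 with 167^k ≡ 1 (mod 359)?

358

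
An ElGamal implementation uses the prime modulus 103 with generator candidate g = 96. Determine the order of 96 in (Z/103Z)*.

102

Since 96 ∈ (Z/103Z)^×, its order divides φ(103) = 103 − 1 = 102 = 2 · 3 · 17.
Divisors of 102: 1, 2, 3, 6, 17, 34, 51, 102.
Check 96^d mod 103 for each divisor in increasing order:
96^1 ≡ 96
96^2 ≡ 49
96^3 ≡ 69
96^6 ≡ 23
96^17 ≡ 57
96^34 ≡ 56
96^51 ≡ 102
96^102 ≡ 1
So ord_103(96) = 102.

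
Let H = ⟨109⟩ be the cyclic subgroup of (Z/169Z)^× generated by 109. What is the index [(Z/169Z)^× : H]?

The order of 109 must divide φ(169) = φ(13^2) = 13·(13−1) = 156 = 2^2 · 3 · 13.
Divisors of 156: 1, 2, 3, 4, 6, 12, 13, 26, 39, 52, 78, 156.
Check 109^d mod 169 for each divisor in increasing order:
109^1 ≡ 109 (mod 169)
109^2 ≡ 51 (mod 169)
109^3 ≡ 151 (mod 169)
109^4 ≡ 66 (mod 169)
109^6 ≡ 155 (mod 169)
109^12 ≡ 27 (mod 169)
109^13 ≡ 70 (mod 169)
109^26 ≡ 168 (mod 169)
109^39 ≡ 99 (mod 169)
109^52 ≡ 1 (mod 169) ✓
The order of 109 is 52, so the subgroup it generates has 52 elements.
Index = |(Z/169Z)^×| / |⟨109⟩| = 156 / 52 = 3.

3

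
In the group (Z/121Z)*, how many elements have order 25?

0

φ(121) = φ(11^2) = 11·(11−1) = 110 = 2 · 5 · 11.
Since (Z/121Z)^× is cyclic of order 110, the number of elements of order d is φ(d) when d | 110 and 0 otherwise.
Here 110 is not a multiple of 25, so there are no elements of order 25.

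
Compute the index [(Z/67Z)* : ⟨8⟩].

3

Since 8 ∈ (Z/67Z)^×, its order divides φ(67) = 67 − 1 = 66 = 2 · 3 · 11.
Divisors of 66: 1, 2, 3, 6, 11, 22, 33, 66.
Compute 8^d (mod 67) for the divisors d until we hit 1:
8^1 ≡ 8
8^2 ≡ 64
8^3 ≡ 43
8^6 ≡ 40
8^11 ≡ 66
8^22 ≡ 1
The order of 8 is 22, so the subgroup it generates has 22 elements.
Index = |(Z/67Z)^×| / |⟨8⟩| = 66 / 22 = 3.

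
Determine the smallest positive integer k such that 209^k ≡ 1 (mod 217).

10

Since 209 ∈ (Z/217Z)^×, its order divides φ(217) = φ(7·31) = (7−1)·(31−1) = 6·30 = 180 = 2^2 · 3^2 · 5.
Divisors of 180: 1, 2, 3, 4, 5, 6, 9, 10, 12, 15, 18, 20, 30, 36, 45, 60, 90, 180.
Test each divisor d:
209^1 ≡ 209 (mod 217)
209^2 ≡ 64 (mod 217)
209^3 ≡ 139 (mod 217)
209^4 ≡ 190 (mod 217)
209^5 ≡ 216 (mod 217)
209^6 ≡ 8 (mod 217)
209^9 ≡ 27 (mod 217)
209^10 ≡ 1 (mod 217) ✓
The smallest such exponent is 10, so the order of 209 is 10.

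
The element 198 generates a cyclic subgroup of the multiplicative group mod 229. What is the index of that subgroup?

ord(198) | φ(229) = 229 − 1 = 228 = 2^2 · 3 · 19.
Divisors of 228: 1, 2, 3, 4, 6, 12, 19, 38, 57, 76, 114, 228.
Evaluate successive powers at the divisors of 228:
198^1 ≡ 198 (mod 229)
198^2 ≡ 45 (mod 229)
198^3 ≡ 208 (mod 229)
198^4 ≡ 193 (mod 229)
198^6 ≡ 212 (mod 229)
198^12 ≡ 60 (mod 229)
198^19 ≡ 18 (mod 229)
198^38 ≡ 95 (mod 229)
198^57 ≡ 107 (mod 229)
198^76 ≡ 94 (mod 229)
198^114 ≡ 228 (mod 229)
198^228 ≡ 1 (mod 229) ✓
The order of 198 is 228, so the subgroup it generates has 228 elements.
Index = |(Z/229Z)^×| / |⟨198⟩| = 228 / 228 = 1.

1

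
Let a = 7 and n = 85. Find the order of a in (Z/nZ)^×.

16

The order of 7 must divide φ(85) = φ(5·17) = (5−1)·(17−1) = 4·16 = 64 = 2^6.
Divisors of 64: 1, 2, 4, 8, 16, 32, 64.
Evaluate successive powers at the divisors of 64:
7^1 ≡ 7
7^2 ≡ 49
7^4 ≡ 21
7^8 ≡ 16
7^16 ≡ 1
The smallest such exponent is 16, so the order of 7 is 16.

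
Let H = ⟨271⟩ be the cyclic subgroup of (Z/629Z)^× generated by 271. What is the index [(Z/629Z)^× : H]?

The order of 271 must divide φ(629) = φ(17·37) = (17−1)·(37−1) = 16·36 = 576 = 2^6 · 3^2.
Divisors of 576: 1, 2, 3, 4, 6, 8, 9, 12, 16, 18, 24, 32, 36, 48, 64, 72, 96, 144, 192, 288, 576.
Compute 271^d (mod 629) for the divisors d until we hit 1:
271^1 ≡ 271
271^2 ≡ 477
271^3 ≡ 322
271^4 ≡ 460
271^6 ≡ 528
271^8 ≡ 256
271^9 ≡ 186
271^12 ≡ 137
271^16 ≡ 120
271^18 ≡ 1
The order of 271 is 18, so the subgroup it generates has 18 elements.
The index is φ(629) / ord(271) = 576 / 18 = 32.

32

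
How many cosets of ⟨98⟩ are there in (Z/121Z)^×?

By Lagrange's theorem, ord_121(98) divides φ(121) = φ(11^2) = 11·(11−1) = 110 = 2 · 5 · 11.
Divisors of 110: 1, 2, 5, 10, 11, 22, 55, 110.
Test each divisor d:
98^1 ≡ 98 (mod 121)
98^2 ≡ 45 (mod 121)
98^5 ≡ 10 (mod 121)
98^10 ≡ 100 (mod 121)
98^11 ≡ 120 (mod 121)
98^22 ≡ 1 (mod 121) ✓
Thus |⟨98⟩| = ord(98) = 22.
The index is φ(121) / ord(98) = 110 / 22 = 5.

5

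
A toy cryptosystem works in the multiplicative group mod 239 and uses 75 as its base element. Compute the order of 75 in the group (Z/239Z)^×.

17

The order of 75 must divide φ(239) = 239 − 1 = 238 = 2 · 7 · 17.
Divisors of 238: 1, 2, 7, 14, 17, 34, 119, 238.
Compute 75^d (mod 239) for the divisors d until we hit 1:
75^1 ≡ 75
75^2 ≡ 128
75^7 ≡ 22
75^14 ≡ 6
75^17 ≡ 1
Hence ord(75) = 17.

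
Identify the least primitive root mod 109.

6

φ(109) = 109 − 1 = 108 = 2^2 · 3^3.
g is a primitive root iff g^(108/q) ≢ 1 (mod 109) for each prime q ∈ {2, 3}.
g = 2: 2^54 ≡ 108; 2^36 ≡ 1 — hits 1, so not a primitive root.
g = 3: 3^54 ≡ 1 — hits 1, so not a primitive root.
g = 4: 4^54 ≡ 1 — hits 1, so not a primitive root.
g = 5: 5^54 ≡ 1 — hits 1, so not a primitive root.
g = 6: 6^54 ≡ 108; 6^36 ≡ 63 — none is 1, so 6 is a primitive root.
So 6 is the smallest generator of (Z/109Z)^×.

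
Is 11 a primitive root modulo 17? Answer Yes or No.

Yes

φ(17) = 17 − 1 = 16 = 2^4.
It suffices to check that the order of 11 is not a proper divisor of 16: compute 11^(16/q) for q ∈ {2}.
11^8 ≡ 16 (mod 17)  [q = 2: ≢ 1 ✓]
Every test exponent gives a nontrivial residue, hence 11 generates the full group.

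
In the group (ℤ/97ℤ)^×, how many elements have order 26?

φ(97) = 97 − 1 = 96 = 2^5 · 3.
In a cyclic group of order 96, there are φ(d) elements of order d for each divisor d of 96, and zero for non-divisors.
26 does not divide 96, so no element of (Z/97Z)^× has order 26.

0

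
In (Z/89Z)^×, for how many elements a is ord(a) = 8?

φ(89) = 89 − 1 = 88 = 2^3 · 11.
In a cyclic group of order 88, there are φ(d) elements of order d for each divisor d of 88, and zero for non-divisors.
8 = 2^3 divides 88, and φ(8) = 4.

4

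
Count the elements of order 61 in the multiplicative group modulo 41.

0

φ(41) = 41 − 1 = 40 = 2^3 · 5.
(Z/41Z)^× is cyclic (|G| = 40); a cyclic group of order m has exactly φ(d) elements of each order d | m, and none otherwise.
Since 61 ∤ 40, the count is 0.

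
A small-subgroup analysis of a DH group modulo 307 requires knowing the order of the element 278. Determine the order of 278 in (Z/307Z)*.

153

The order of 278 must divide φ(307) = 307 − 1 = 306 = 2 · 3^2 · 17.
Divisors of 306: 1, 2, 3, 6, 9, 17, 18, 34, 51, 102, 153, 306.
Compute 278^d (mod 307) for the divisors d until we hit 1:
278^1 ≡ 278
278^2 ≡ 227
278^3 ≡ 171
278^6 ≡ 76
278^9 ≡ 102
278^17 ≡ 287
278^18 ≡ 273
278^34 ≡ 93
278^51 ≡ 289
278^102 ≡ 17
278^153 ≡ 1
Hence ord(278) = 153.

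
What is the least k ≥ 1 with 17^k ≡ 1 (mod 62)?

30

Since 17 ∈ (Z/62Z)^×, its order divides φ(62) = φ(2)·φ(31) = 1·30 = 30 = 2 · 3 · 5.
Divisors of 30: 1, 2, 3, 5, 6, 10, 15, 30.
Compute 17^d (mod 62) for the divisors d until we hit 1:
17^1 ≡ 17 (mod 62)
17^2 ≡ 41 (mod 62)
17^3 ≡ 15 (mod 62)
17^5 ≡ 57 (mod 62)
17^6 ≡ 39 (mod 62)
17^10 ≡ 25 (mod 62)
17^15 ≡ 61 (mod 62)
17^30 ≡ 1 (mod 62) ✓
The smallest such exponent is 30, so the order of 17 is 30.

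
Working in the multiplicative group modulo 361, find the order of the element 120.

171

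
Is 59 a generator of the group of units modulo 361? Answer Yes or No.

Yes

φ(361) = φ(19^2) = 19·(19−1) = 342 = 2 · 3^2 · 19.
59 is a primitive root mod 361 iff 59^(φ(361)/q) ≢ 1 for every prime q | φ(361), i.e. q ∈ {2, 3, 19}.
59^171 ≡ 360 (mod 361)  [q = 2: ≢ 1 ✓]
59^114 ≡ 292 (mod 361)  [q = 3: ≢ 1 ✓]
59^18 ≡ 210 (mod 361)  [q = 19: ≢ 1 ✓]
All checks pass, so 59 has order 342 and is a primitive root modulo 361.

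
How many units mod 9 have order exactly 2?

1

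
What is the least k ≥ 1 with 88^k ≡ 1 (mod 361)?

114

ord(88) | φ(361) = φ(19^2) = 19·(19−1) = 342 = 2 · 3^2 · 19.
Divisors of 342: 1, 2, 3, 6, 9, 18, 19, 38, 57, 114, 171, 342.
Test each divisor d:
88^1 ≡ 88 (mod 361)
88^2 ≡ 163 (mod 361)
88^3 ≡ 265 (mod 361)
88^6 ≡ 191 (mod 361)
88^9 ≡ 75 (mod 361)
88^18 ≡ 210 (mod 361)
88^19 ≡ 69 (mod 361)
88^38 ≡ 68 (mod 361)
88^57 ≡ 360 (mod 361)
88^114 ≡ 1 (mod 361) ✓
The smallest such exponent is 114, so the order of 88 is 114.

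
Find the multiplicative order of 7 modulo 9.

By Lagrange's theorem, ord_9(7) divides φ(9) = φ(3^2) = 3·(3−1) = 6 = 2 · 3.
Divisors of 6: 1, 2, 3, 6.
Test each divisor d:
7^1 ≡ 7
7^2 ≡ 4
7^3 ≡ 1
Hence ord(7) = 3.

3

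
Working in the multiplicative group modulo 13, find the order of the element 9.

3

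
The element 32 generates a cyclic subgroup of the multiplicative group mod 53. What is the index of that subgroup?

1

By Lagrange's theorem, ord_53(32) divides φ(53) = 53 − 1 = 52 = 2^2 · 13.
Divisors of 52: 1, 2, 4, 13, 26, 52.
Evaluate successive powers at the divisors of 52:
32^1 ≡ 32 (mod 53)
32^2 ≡ 17 (mod 53)
32^4 ≡ 24 (mod 53)
32^13 ≡ 30 (mod 53)
32^26 ≡ 52 (mod 53)
32^52 ≡ 1 (mod 53) ✓
So ord_53(32) = 52, hence |⟨32⟩| = 52.
Index = |(Z/53Z)^×| / |⟨32⟩| = 52 / 52 = 1.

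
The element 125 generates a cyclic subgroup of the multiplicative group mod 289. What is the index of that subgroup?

ord(125) | φ(289) = φ(17^2) = 17·(17−1) = 272 = 2^4 · 17.
Divisors of 272: 1, 2, 4, 8, 16, 17, 34, 68, 136, 272.
Compute 125^d (mod 289) for the divisors d until we hit 1:
125^1 ≡ 125 (mod 289)
125^2 ≡ 19 (mod 289)
125^4 ≡ 72 (mod 289)
125^8 ≡ 271 (mod 289)
125^16 ≡ 35 (mod 289)
125^17 ≡ 40 (mod 289)
125^34 ≡ 155 (mod 289)
125^68 ≡ 38 (mod 289)
125^136 ≡ 288 (mod 289)
125^272 ≡ 1 (mod 289) ✓
Thus |⟨125⟩| = ord(125) = 272.
The index is φ(289) / ord(125) = 272 / 272 = 1.

1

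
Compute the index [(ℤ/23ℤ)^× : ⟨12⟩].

2

ord(12) | φ(23) = 23 − 1 = 22 = 2 · 11.
Divisors of 22: 1, 2, 11, 22.
Test each divisor d:
12^1 ≡ 12 (mod 23)
12^2 ≡ 6 (mod 23)
12^11 ≡ 1 (mod 23) ✓
The order of 12 is 11, so the subgroup it generates has 11 elements.
[(Z/23Z)^× : ⟨12⟩] = 22/11 = 2.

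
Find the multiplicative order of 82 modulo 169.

78

ord(82) | φ(169) = φ(13^2) = 13·(13−1) = 156 = 2^2 · 3 · 13.
Divisors of 156: 1, 2, 3, 4, 6, 12, 13, 26, 39, 52, 78, 156.
Check 82^d mod 169 for each divisor in increasing order:
82^1 ≡ 82 (mod 169)
82^2 ≡ 133 (mod 169)
82^3 ≡ 90 (mod 169)
82^4 ≡ 113 (mod 169)
82^6 ≡ 157 (mod 169)
82^12 ≡ 144 (mod 169)
82^13 ≡ 147 (mod 169)
82^26 ≡ 146 (mod 169)
82^39 ≡ 168 (mod 169)
82^52 ≡ 22 (mod 169)
82^78 ≡ 1 (mod 169) ✓
So ord_169(82) = 78.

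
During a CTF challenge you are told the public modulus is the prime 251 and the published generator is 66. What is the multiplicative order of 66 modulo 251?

By Lagrange's theorem, ord_251(66) divides φ(251) = 251 − 1 = 250 = 2 · 5^3.
Divisors of 250: 1, 2, 5, 10, 25, 50, 125, 250.
Check 66^d mod 251 for each divisor in increasing order:
66^1 ≡ 66
66^2 ≡ 89
66^5 ≡ 204
66^10 ≡ 201
66^25 ≡ 219
66^50 ≡ 20
66^125 ≡ 1
So ord_251(66) = 125.

125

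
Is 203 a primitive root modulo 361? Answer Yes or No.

Yes

φ(361) = φ(19^2) = 19·(19−1) = 342 = 2 · 3^2 · 19.
Test 203^(342/q) mod 361 for each prime factor q of 342:
203^171 ≡ 360 (mod 361)  [q = 2: ≢ 1 ✓]
203^114 ≡ 68 (mod 361)  [q = 3: ≢ 1 ✓]
203^18 ≡ 134 (mod 361)  [q = 19: ≢ 1 ✓]
Every test exponent gives a nontrivial residue, hence 203 generates the full group.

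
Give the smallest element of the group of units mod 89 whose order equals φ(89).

3

φ(89) = 89 − 1 = 88 = 2^3 · 11.
Test candidates g = 2, 3, … against the prime factors q ∈ {2, 11} of φ(89): g is a generator iff g^(88/q) ≢ 1 for every such q.
g = 2: 2^44 ≡ 1 — hits 1, so not a primitive root.
g = 3: 3^44 ≡ 88; 3^8 ≡ 64 — none is 1, so 3 is a primitive root.
The smallest primitive root modulo 89 is 3.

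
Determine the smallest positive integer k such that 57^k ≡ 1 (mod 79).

26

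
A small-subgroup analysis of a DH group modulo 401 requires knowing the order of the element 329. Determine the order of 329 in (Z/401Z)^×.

10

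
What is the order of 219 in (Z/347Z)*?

Since 219 ∈ (Z/347Z)^×, its order divides φ(347) = 347 − 1 = 346 = 2 · 173.
Divisors of 346: 1, 2, 173, 346.
Compute 219^d (mod 347) for the divisors d until we hit 1:
219^1 ≡ 219 (mod 347)
219^2 ≡ 75 (mod 347)
219^173 ≡ 1 (mod 347) ✓
So ord_347(219) = 173.

173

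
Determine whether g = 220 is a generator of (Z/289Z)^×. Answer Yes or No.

No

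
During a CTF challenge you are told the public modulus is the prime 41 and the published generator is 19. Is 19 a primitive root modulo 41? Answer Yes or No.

Yes

φ(41) = 41 − 1 = 40 = 2^3 · 5.
It suffices to check that the order of 19 is not a proper divisor of 40: compute 19^(40/q) for q ∈ {2, 5}.
19^20 ≡ 40 (mod 41)  [q = 2: ≢ 1 ✓]
19^8 ≡ 37 (mod 41)  [q = 5: ≢ 1 ✓]
All checks pass, so 19 has order 40 and is a primitive root modulo 41.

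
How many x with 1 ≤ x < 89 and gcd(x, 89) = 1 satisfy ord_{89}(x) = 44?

20

φ(89) = 89 − 1 = 88 = 2^3 · 11.
(Z/89Z)^× is cyclic (|G| = 88); a cyclic group of order m has exactly φ(d) elements of each order d | m, and none otherwise.
44 = 2^2 · 11 divides 88, and φ(44) = 20.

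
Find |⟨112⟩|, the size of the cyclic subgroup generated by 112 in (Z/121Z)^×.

The order of 112 must divide φ(121) = φ(11^2) = 11·(11−1) = 110 = 2 · 5 · 11.
Divisors of 110: 1, 2, 5, 10, 11, 22, 55, 110.
Test each divisor d:
112^1 ≡ 112 (mod 121)
112^2 ≡ 81 (mod 121)
112^5 ≡ 120 (mod 121)
112^10 ≡ 1 (mod 121) ✓
The smallest such exponent is 10, so the order of 112 is 10.

10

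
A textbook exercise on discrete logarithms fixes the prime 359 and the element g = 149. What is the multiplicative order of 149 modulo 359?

The order of 149 must divide φ(359) = 359 − 1 = 358 = 2 · 179.
Divisors of 358: 1, 2, 179, 358.
Evaluate successive powers at the divisors of 358:
149^1 ≡ 149
149^2 ≡ 302
149^179 ≡ 1
The smallest such exponent is 179, so the order of 149 is 179.

179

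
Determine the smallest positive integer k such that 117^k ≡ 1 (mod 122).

15

The order of 117 must divide φ(122) = φ(2)·φ(61) = 1·60 = 60 = 2^2 · 3 · 5.
Divisors of 60: 1, 2, 3, 4, 5, 6, 10, 12, 15, 20, 30, 60.
Compute 117^d (mod 122) for the divisors d until we hit 1:
117^1 ≡ 117 (mod 122)
117^2 ≡ 25 (mod 122)
117^3 ≡ 119 (mod 122)
117^4 ≡ 15 (mod 122)
117^5 ≡ 47 (mod 122)
117^6 ≡ 9 (mod 122)
117^10 ≡ 13 (mod 122)
117^12 ≡ 81 (mod 122)
117^15 ≡ 1 (mod 122) ✓
The smallest such exponent is 15, so the order of 117 is 15.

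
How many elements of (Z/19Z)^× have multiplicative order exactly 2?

φ(19) = 19 − 1 = 18 = 2 · 3^2.
(Z/19Z)^× is cyclic (|G| = 18); a cyclic group of order m has exactly φ(d) elements of each order d | m, and none otherwise.
2 | 18, and φ(2) = 2 − 1 = 1.

1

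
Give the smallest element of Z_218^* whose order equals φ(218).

11

φ(218) = φ(2)·φ(109) = 1·108 = 108 = 2^2 · 3^3.
Test candidates g = 2, 3, … against the prime factors q ∈ {2, 3} of φ(218): g is a generator iff g^(108/q) ≢ 1 for every such q.
g = 2: gcd(2, 218) = 2 > 1, not a unit — skip.
g = 3: 3^54 ≡ 1 — hits 1, so not a primitive root.
g = 4: gcd(4, 218) = 2 > 1, not a unit — skip.
g = 5: 5^54 ≡ 1 — hits 1, so not a primitive root.
g = 6: gcd(6, 218) = 2 > 1, not a unit — skip.
g = 7: 7^54 ≡ 1 — hits 1, so not a primitive root.
g = 8: gcd(8, 218) = 2 > 1, not a unit — skip.
g = 9: 9^54 ≡ 1 — hits 1, so not a primitive root.
g = 10: gcd(10, 218) = 2 > 1, not a unit — skip.
g = 11: 11^54 ≡ 217; 11^36 ≡ 45 — none is 1, so 11 is a primitive root.
The smallest primitive root modulo 218 is 11.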